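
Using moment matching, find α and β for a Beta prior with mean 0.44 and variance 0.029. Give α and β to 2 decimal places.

Let s = α+β. The Beta variance is μ(1−μ)/(s+1).
So s+1 = μ(1−μ)/σ² = (0.44×0.56)/0.029 = 0.2464/0.029 = 8.4966, giving s = 7.4966.
Then α = μs = 0.44×7.4966 = 3.30 and β = (1−μ)s = 0.56×7.4966 = 4.20.

α = 3.30, β = 4.20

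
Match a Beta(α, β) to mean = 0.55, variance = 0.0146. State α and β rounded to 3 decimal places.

α = 8.774, β = 7.178

Let s = α+β. The Beta variance is μ(1−μ)/(s+1).
So s+1 = μ(1−μ)/σ² = (0.55×0.45)/0.0146 = 0.2475/0.0146 = 16.9521, giving s = 15.9521.
Then α = μs = 0.55×15.9521 = 8.774 and β = (1−μ)s = 0.45×15.9521 = 7.178.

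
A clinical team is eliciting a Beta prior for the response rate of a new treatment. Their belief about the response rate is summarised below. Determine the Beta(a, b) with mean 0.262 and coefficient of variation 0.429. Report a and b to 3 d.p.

a = 3.748, b = 10.557

Var = (CV·μ)² = (0.429×0.262)² = 0.012633.
a+b = μ(1−μ)/Var − 1 = 0.193356/0.012633 − 1 = 14.3053.
Thus a = 0.262·14.3053 = 3.748 and b = 0.738·14.3053 = 10.557.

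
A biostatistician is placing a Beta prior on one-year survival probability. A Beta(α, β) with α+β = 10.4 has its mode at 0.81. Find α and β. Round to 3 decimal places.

Since the density peak of Beta(α,β) is at (α−1)/(α+β−2),
α = 1 + 0.81(10.4−2) = 7.804 and β = 10.4 − 7.804 = 2.596.

α = 7.804, β = 2.596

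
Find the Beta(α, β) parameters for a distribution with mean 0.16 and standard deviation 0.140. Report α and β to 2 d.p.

α = 0.94, β = 4.92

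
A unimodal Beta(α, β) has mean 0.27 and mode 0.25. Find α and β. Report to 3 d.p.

Let s = α+β. Mean gives α = μs = 0.27s; mode gives (α−1)/(s−2) = 0.25.
Substituting: 0.27s − 1 = 0.25(s−2) = 0.25s − 0.50, so 0.02s = 0.50 and s = 25.0000.
Then α = 0.27×25.0000 = 6.750 and β = s−α = 18.250.

α = 6.750, β = 18.250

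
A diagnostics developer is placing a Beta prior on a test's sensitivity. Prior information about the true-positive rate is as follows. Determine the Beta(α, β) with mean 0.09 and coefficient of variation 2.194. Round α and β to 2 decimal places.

Var = (CV·μ)² = (2.194×0.09)² = 0.038990.
α+β = μ(1−μ)/Var − 1 = 0.0819/0.038990 − 1 = 1.1005.
Thus α = 0.09·1.1005 = 0.10 and β = 0.91·1.1005 = 1.00.

α = 0.10, β = 1.00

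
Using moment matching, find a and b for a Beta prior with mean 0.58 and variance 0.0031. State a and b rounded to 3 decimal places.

a = 44.997, b = 32.584

Write ν = a+b; then a = μν and Var = μ(1−μ)/(ν+1).
ν = μ(1−μ)/Var − 1 = 0.2436/0.0031 − 1 = 77.5806.
a = 0.58·77.5806 = 44.997, b = 0.42·77.5806 = 32.584.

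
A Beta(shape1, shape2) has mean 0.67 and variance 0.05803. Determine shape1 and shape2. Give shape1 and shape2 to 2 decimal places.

shape1 = 1.88, shape2 = 0.93

Write ν = shape1+shape2; then shape1 = μν and Var = μ(1−μ)/(ν+1).
ν = μ(1−μ)/Var − 1 = 0.2211/0.05803 − 1 = 2.8101.
shape1 = 0.67·2.8101 = 1.88, shape2 = 0.33·2.8101 = 0.93.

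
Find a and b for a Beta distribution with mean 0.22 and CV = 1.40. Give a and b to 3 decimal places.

σ = CV·μ = 1.40×0.22 = 0.30800, so σ² = 0.094864.
s+1 = μ(1−μ)/σ² = 0.1716/0.094864 = 1.8089, so s = a+b = 0.8089.
a = μs = 0.178, b = (1−μ)s = 0.631.

a = 0.178, b = 0.631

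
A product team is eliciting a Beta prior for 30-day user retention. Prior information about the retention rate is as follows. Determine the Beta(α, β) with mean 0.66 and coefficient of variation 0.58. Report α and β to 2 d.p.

σ = CV·μ = 0.58×0.66 = 0.38280, so σ² = 0.146536.
s+1 = μ(1−μ)/σ² = 0.2244/0.146536 = 1.5314, so s = α+β = 0.5314.
α = μs = 0.35, β = (1−μ)s = 0.18.

α = 0.35, β = 0.18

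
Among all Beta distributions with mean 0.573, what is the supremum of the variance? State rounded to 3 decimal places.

For fixed mean μ the Beta variance is μ(1−μ)/(α+β+1), increasing as α+β decreases.
Its least upper bound (not attained) is μ(1−μ) = 0.573·0.427 = 0.245.

0.245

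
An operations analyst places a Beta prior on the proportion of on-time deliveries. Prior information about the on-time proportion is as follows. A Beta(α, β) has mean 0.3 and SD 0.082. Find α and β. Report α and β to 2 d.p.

α = 9.07, β = 21.16

First σ² = 0.006724. Setting α = μn, β = (1−μ)n with n = α+β,
μ(1−μ)/(n+1) = 0.006724 ⇒ n+1 = 0.21/0.006724 = 31.2314 ⇒ n = 30.2314.
Hence α = 0.3×30.2314 = 9.07, β = 0.7×30.2314 = 21.16.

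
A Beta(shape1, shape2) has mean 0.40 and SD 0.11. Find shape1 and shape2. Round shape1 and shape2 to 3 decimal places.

σ² = 0.11² = 0.0121.
With s = shape1+shape2, Var = μ(1−μ)/(s+1), so s+1 = (0.40×0.60)/0.0121 = 19.8347 and s = 18.8347.
shape1 = μs = 7.534, shape2 = (1−μ)s = 11.301.

shape1 = 7.534, shape2 = 11.301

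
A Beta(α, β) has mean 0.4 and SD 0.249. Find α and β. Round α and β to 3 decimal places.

α = 1.148, β = 1.723

First σ² = 0.062001. Setting α = μn, β = (1−μ)n with n = α+β,
μ(1−μ)/(n+1) = 0.062001 ⇒ n+1 = 0.24/0.062001 = 3.8709 ⇒ n = 2.8709.
Hence α = 0.4×2.8709 = 1.148, β = 0.6×2.8709 = 1.723.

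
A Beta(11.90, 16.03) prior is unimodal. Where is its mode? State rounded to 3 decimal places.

0.420

With α,β > 1, mode = (α−1)/(α+β−2) = 10.90/25.93 = 0.420.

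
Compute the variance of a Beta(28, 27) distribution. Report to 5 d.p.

α+β = 55 and αβ = 756, so Var = αβ/[(α+β)²(α+β+1)] = 756/169400 = 0.00446.

0.00446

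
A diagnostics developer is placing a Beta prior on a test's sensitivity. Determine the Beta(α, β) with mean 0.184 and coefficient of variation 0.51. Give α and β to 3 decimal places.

α = 2.953, β = 13.097

σ = CV·μ = 0.51×0.184 = 0.09384, so σ² = 0.008806.
s+1 = μ(1−μ)/σ² = 0.150144/0.008806 = 17.0503, so s = α+β = 16.0503.
α = μs = 2.953, β = (1−μ)s = 13.097.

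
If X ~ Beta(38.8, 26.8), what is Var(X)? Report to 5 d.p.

μ = 38.8/65.6 = 0.591463; Var = μ(1−μ)/(α+β+1) = 0.2416344/66.6 = 0.00363.

0.00363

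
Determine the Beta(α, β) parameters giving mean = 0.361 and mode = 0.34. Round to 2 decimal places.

With s = α+β: μ = α/s and mode = (α−1)/(s−2). Eliminating α = μs,
μs − 1 = m(s−2) ⇒ s(μ−m) = 1−2m ⇒ s = 0.32/0.021 = 15.2381.
So α = μs = 5.50, β = (1−μ)s = 9.74.

α = 5.50, β = 9.74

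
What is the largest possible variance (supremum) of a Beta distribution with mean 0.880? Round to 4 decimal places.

0.1056

For fixed mean μ the Beta variance is μ(1−μ)/(α+β+1), increasing as α+β decreases.
Its least upper bound (not attained) is μ(1−μ) = 0.880·0.120 = 0.1056.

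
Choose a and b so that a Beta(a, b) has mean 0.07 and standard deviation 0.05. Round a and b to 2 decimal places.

a = 1.75, b = 23.29

σ² = 0.05² = 0.0025.
With s = a+b, Var = μ(1−μ)/(s+1), so s+1 = (0.07×0.93)/0.0025 = 26.0400 and s = 25.0400.
a = μs = 1.75, b = (1−μ)s = 23.29.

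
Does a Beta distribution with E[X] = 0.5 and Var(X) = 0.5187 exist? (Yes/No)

No

The Beta variance bound is σ² < μ(1−μ).
Here μ(1−μ) = 0.5×0.5 = 0.25, and 0.5187 ≥ 0.25.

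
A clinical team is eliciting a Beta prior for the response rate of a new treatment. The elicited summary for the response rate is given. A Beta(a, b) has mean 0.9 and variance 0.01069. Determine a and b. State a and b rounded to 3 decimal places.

Write ν = a+b; then a = μν and Var = μ(1−μ)/(ν+1).
ν = μ(1−μ)/Var − 1 = 0.09/0.01069 − 1 = 7.4191.
a = 0.9·7.4191 = 6.677, b = 0.1·7.4191 = 0.742.

a = 6.677, b = 0.742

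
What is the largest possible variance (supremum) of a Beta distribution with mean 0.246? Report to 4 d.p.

0.1855

Var = μ(1−μ)/(α+β+1), which approaches μ(1−μ) as α+β → 0.
So the supremum is μ(1−μ) = 0.246×0.754 = 0.1855.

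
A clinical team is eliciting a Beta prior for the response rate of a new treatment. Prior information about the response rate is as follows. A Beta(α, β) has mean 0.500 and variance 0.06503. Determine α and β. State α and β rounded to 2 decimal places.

α = 1.42, β = 1.42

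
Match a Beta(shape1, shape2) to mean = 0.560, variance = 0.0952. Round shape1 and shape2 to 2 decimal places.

shape1 = 0.89, shape2 = 0.70

Let s = shape1+shape2. The Beta variance is μ(1−μ)/(s+1).
So s+1 = μ(1−μ)/σ² = (0.560×0.440)/0.0952 = 0.246400/0.0952 = 2.5882, giving s = 1.5882.
Then shape1 = μs = 0.560×1.5882 = 0.89 and shape2 = (1−μ)s = 0.440×1.5882 = 0.70.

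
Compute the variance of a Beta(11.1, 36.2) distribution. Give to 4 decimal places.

μ = 11.1/47.3 = 0.234672; Var = μ(1−μ)/(α+β+1) = 0.1796012/48.3 = 0.0037.

0.0037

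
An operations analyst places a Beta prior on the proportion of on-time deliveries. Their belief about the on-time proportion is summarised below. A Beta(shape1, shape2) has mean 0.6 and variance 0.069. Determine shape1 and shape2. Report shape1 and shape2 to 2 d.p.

Let s = shape1+shape2. The Beta variance is μ(1−μ)/(s+1).
So s+1 = μ(1−μ)/σ² = (0.6×0.4)/0.069 = 0.24/0.069 = 3.4783, giving s = 2.4783.
Then shape1 = μs = 0.6×2.4783 = 1.49 and shape2 = (1−μ)s = 0.4×2.4783 = 0.99.

shape1 = 1.49, shape2 = 0.99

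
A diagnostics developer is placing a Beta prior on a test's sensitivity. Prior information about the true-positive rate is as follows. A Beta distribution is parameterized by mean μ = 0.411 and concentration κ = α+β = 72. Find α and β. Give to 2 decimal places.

α = μκ = 0.411×72 = 29.59 and β = (1−μ)κ = 0.589×72 = 42.41.

α = 29.59, β = 42.41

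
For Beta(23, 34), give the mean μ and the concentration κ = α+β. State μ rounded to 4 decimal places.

κ = α+β = 23+34 = 57; μ = α/κ = 23/57 = 0.4035.

μ = 0.4035, κ = 57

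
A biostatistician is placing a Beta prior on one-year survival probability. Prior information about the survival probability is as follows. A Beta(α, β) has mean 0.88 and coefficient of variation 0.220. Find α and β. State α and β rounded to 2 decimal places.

Var = (CV·μ)² = (0.220×0.88)² = 0.037481.
α+β = μ(1−μ)/Var − 1 = 0.1056/0.037481 − 1 = 1.8174.
Thus α = 0.88·1.8174 = 1.60 and β = 0.12·1.8174 = 0.22.

α = 1.60, β = 0.22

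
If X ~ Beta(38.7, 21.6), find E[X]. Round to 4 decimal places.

E[X] = α/(α+β) = 38.7/60.3 = 0.6418.

0.6418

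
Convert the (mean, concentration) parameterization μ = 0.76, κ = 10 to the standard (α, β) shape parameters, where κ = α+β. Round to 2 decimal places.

Split κ in proportion μ : (1−μ): α = 0.76·10 = 7.60, β = 10 − 7.60 = 2.40.

α = 7.60, β = 2.40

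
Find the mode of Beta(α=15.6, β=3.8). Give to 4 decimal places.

With α,β > 1, mode = (α−1)/(α+β−2) = 14.6/17.4 = 0.8391.

0.8391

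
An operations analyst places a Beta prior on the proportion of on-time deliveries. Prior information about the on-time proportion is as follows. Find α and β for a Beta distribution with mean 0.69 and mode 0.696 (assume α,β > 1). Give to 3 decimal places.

α = 45.080, β = 20.253

Let s = α+β. Mean gives α = μs = 0.69s; mode gives (α−1)/(s−2) = 0.696.
Substituting: 0.69s − 1 = 0.696(s−2) = 0.696s − 1.392, so -0.006s = -0.392 and s = 65.3333.
Then α = 0.69×65.3333 = 45.080 and β = s−α = 20.253.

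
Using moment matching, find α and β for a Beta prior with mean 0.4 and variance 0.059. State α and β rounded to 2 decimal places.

Write ν = α+β; then α = μν and Var = μ(1−μ)/(ν+1).
ν = μ(1−μ)/Var − 1 = 0.24/0.059 − 1 = 3.0678.
α = 0.4·3.0678 = 1.23, β = 0.6·3.0678 = 1.84.

α = 1.23, β = 1.84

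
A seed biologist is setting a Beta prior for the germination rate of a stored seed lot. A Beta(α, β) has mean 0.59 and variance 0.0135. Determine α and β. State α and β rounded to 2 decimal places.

Write ν = α+β; then α = μν and Var = μ(1−μ)/(ν+1).
ν = μ(1−μ)/Var − 1 = 0.2419/0.0135 − 1 = 16.9185.
α = 0.59·16.9185 = 9.98, β = 0.41·16.9185 = 6.94.

α = 9.98, β = 6.94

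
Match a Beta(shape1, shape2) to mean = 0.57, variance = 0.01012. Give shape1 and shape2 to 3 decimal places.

shape1 = 13.235, shape2 = 9.984

Write ν = shape1+shape2; then shape1 = μν and Var = μ(1−μ)/(ν+1).
ν = μ(1−μ)/Var − 1 = 0.2451/0.01012 − 1 = 23.2194.
shape1 = 0.57·23.2194 = 13.235, shape2 = 0.43·23.2194 = 9.984.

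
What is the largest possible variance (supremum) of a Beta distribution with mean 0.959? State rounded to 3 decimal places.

For fixed mean μ the Beta variance is μ(1−μ)/(α+β+1), increasing as α+β decreases.
Its least upper bound (not attained) is μ(1−μ) = 0.959·0.041 = 0.039.

0.039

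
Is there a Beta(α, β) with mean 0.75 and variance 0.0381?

Yes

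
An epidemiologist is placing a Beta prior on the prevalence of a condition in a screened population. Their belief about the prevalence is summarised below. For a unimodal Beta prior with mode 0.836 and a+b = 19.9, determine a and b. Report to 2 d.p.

For a,b>1 the mode is (a−1)/(a+b−2), so a = mode·(κ−2)+1 = 0.836×17.9+1 = 15.96.
And b = (1−mode)·(κ−2)+1 = 0.164×17.9+1 = 3.94.

a = 15.96, b = 3.94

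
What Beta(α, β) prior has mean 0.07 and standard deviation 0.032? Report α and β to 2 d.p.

Variance = 0.032² = 0.001024. The moment-matching identity α+β = μ(1−μ)/Var − 1 gives
α+β = 0.0651/0.001024 − 1 = 62.5742, so α = μ·62.5742 = 4.38 and β = (1−μ)·62.5742 = 58.19.

α = 4.38, β = 58.19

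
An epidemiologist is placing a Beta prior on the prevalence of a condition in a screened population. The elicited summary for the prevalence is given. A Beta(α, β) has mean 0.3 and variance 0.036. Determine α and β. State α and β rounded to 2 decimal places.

Write ν = α+β; then α = μν and Var = μ(1−μ)/(ν+1).
ν = μ(1−μ)/Var − 1 = 0.21/0.036 − 1 = 4.8333.
α = 0.3·4.8333 = 1.45, β = 0.7·4.8333 = 3.38.

α = 1.45, β = 3.38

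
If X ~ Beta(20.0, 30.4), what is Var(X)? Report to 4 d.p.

0.0047

μ = 20.0/50.4 = 0.396825; Var = μ(1−μ)/(α+β+1) = 0.2393550/51.4 = 0.0047.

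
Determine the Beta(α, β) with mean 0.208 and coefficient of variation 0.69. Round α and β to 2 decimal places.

α = 1.46, β = 5.54

Var = (CV·μ)² = (0.69×0.208)² = 0.020598.
α+β = μ(1−μ)/Var − 1 = 0.164736/0.020598 − 1 = 6.9977.
Thus α = 0.208·6.9977 = 1.46 and β = 0.792·6.9977 = 5.54.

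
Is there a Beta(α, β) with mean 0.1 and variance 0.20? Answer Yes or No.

No

A Beta with mean μ has variance μ(1−μ)/(α+β+1) < μ(1−μ).
Here μ(1−μ) = 0.1×0.9 = 0.09, and 0.20 ≥ 0.09.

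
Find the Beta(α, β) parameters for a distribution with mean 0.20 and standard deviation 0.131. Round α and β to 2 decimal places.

First σ² = 0.017161. Setting α = μn, β = (1−μ)n with n = α+β,
μ(1−μ)/(n+1) = 0.017161 ⇒ n+1 = 0.1600/0.017161 = 9.3235 ⇒ n = 8.3235.
Hence α = 0.20×8.3235 = 1.66, β = 0.80×8.3235 = 6.66.

α = 1.66, β = 6.66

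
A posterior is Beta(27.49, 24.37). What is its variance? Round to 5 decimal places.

0.00471

Var = αβ/[(α+β)²(α+β+1)] = (27.49×24.37)/(51.86²×52.86) = 669.9313/142164.834456 = 0.00471.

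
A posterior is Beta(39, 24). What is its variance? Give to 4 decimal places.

0.0037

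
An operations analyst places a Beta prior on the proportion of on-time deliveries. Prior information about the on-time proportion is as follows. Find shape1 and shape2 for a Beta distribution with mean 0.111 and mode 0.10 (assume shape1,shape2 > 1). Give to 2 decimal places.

Let s = shape1+shape2. Mean gives shape1 = μs = 0.111s; mode gives (shape1−1)/(s−2) = 0.10.
Substituting: 0.111s − 1 = 0.10(s−2) = 0.10s − 0.20, so 0.011s = 0.80 and s = 72.7273.
Then shape1 = 0.111×72.7273 = 8.07 and shape2 = s−shape1 = 64.65.

shape1 = 8.07, shape2 = 64.65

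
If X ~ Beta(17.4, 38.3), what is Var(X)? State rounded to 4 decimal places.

0.0038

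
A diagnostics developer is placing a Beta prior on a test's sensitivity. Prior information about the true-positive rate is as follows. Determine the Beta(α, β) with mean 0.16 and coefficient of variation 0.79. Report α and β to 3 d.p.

α = 1.186, β = 6.226

σ = CV·μ = 0.79×0.16 = 0.12640, so σ² = 0.015977.
s+1 = μ(1−μ)/σ² = 0.1344/0.015977 = 8.4121, so s = α+β = 7.4121.
α = μs = 1.186, β = (1−μ)s = 6.226.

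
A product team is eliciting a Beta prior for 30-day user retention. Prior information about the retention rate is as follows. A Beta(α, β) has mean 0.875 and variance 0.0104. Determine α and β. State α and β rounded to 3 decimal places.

α = 8.327, β = 1.190

Let s = α+β. The Beta variance is μ(1−μ)/(s+1).
So s+1 = μ(1−μ)/σ² = (0.875×0.125)/0.0104 = 0.109375/0.0104 = 10.5168, giving s = 9.5168.
Then α = μs = 0.875×9.5168 = 8.327 and β = (1−μ)s = 0.125×9.5168 = 1.190.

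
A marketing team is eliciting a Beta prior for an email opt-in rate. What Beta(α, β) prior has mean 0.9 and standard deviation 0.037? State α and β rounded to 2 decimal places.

α = 58.27, β = 6.47

σ² = 0.037² = 0.001369.
With s = α+β, Var = μ(1−μ)/(s+1), so s+1 = (0.9×0.1)/0.001369 = 65.7414 and s = 64.7414.
α = μs = 58.27, β = (1−μ)s = 6.47.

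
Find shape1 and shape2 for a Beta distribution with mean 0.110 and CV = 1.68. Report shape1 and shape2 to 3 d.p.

shape1 = 0.205, shape2 = 1.661

Var = (CV·μ)² = (1.68×0.110)² = 0.034151.
shape1+shape2 = μ(1−μ)/Var − 1 = 0.097900/0.034151 − 1 = 1.8667.
Thus shape1 = 0.110·1.8667 = 0.205 and shape2 = 0.890·1.8667 = 1.661.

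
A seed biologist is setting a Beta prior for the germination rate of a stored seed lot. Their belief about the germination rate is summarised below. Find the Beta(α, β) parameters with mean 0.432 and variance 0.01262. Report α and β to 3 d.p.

By moment matching, α+β = μ(1−μ)/σ² − 1 = (0.432·0.568)/0.01262 − 1 = 19.4434 − 1 = 18.4434.
Since α/(α+β) = μ, α = 0.432·18.4434 = 7.968 and β = 0.568·18.4434 = 10.476.

α = 7.968, β = 10.476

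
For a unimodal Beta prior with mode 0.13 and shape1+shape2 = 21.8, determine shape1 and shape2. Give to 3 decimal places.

shape1 = 3.574, shape2 = 18.226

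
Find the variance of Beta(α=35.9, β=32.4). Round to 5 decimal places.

0.00360

Var = αβ/[(α+β)²(α+β+1)] = (35.9×32.4)/(68.3²×69.3) = 1163.16/323276.877 = 0.00360.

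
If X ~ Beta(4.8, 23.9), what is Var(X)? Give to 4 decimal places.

Var = αβ/[(α+β)²(α+β+1)] = (4.8×23.9)/(28.7²×29.7) = 114.72/24463.593 = 0.0047.

0.0047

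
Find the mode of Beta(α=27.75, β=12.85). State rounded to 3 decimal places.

The density x^(α−1)(1−x)^(β−1) is maximised at (α−1)/(α+β−2) = 26.75/38.60 = 0.693.

0.693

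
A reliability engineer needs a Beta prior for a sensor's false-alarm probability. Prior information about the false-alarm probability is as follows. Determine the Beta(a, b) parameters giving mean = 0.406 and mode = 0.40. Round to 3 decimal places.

a = 13.533, b = 19.800

Let s = a+b. Mean gives a = μs = 0.406s; mode gives (a−1)/(s−2) = 0.40.
Substituting: 0.406s − 1 = 0.40(s−2) = 0.40s − 0.80, so 0.006s = 0.20 and s = 33.3333.
Then a = 0.406×33.3333 = 13.533 and b = s−a = 19.800.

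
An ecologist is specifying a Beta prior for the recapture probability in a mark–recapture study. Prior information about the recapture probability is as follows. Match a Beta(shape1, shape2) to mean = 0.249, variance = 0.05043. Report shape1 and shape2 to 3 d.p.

shape1 = 0.674, shape2 = 2.034

Write ν = shape1+shape2; then shape1 = μν and Var = μ(1−μ)/(ν+1).
ν = μ(1−μ)/Var − 1 = 0.186999/0.05043 − 1 = 2.7081.
shape1 = 0.249·2.7081 = 0.674, shape2 = 0.751·2.7081 = 2.034.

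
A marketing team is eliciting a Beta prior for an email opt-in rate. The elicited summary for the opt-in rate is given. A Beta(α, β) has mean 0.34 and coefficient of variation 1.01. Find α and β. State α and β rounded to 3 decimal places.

Var = (CV·μ)² = (1.01×0.34)² = 0.117924.
α+β = μ(1−μ)/Var − 1 = 0.2244/0.117924 − 1 = 0.9029.
Thus α = 0.34·0.9029 = 0.307 and β = 0.66·0.9029 = 0.596.

α = 0.307, β = 0.596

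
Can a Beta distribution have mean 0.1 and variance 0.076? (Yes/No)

A Beta with mean μ has variance μ(1−μ)/(α+β+1) < μ(1−μ).
Here μ(1−μ) = 0.1×0.9 = 0.09, and 0.076 < 0.09.

Yes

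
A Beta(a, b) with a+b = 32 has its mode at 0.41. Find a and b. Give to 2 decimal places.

a = 13.30, b = 18.70

Mode = (a−1)/(κ−2) with κ = a+b, so a−1 = 0.41·30 = 12.30.
a = 13.30; b = κ − a = 18.70.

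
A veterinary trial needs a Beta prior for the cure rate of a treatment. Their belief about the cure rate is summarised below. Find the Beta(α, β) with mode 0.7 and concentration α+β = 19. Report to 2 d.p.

α = 12.90, β = 6.10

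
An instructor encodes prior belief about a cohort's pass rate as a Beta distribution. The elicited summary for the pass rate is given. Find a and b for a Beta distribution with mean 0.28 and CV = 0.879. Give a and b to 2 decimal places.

a = 0.65, b = 1.68

σ = CV·μ = 0.879×0.28 = 0.24612, so σ² = 0.060575.
s+1 = μ(1−μ)/σ² = 0.2016/0.060575 = 3.3281, so s = a+b = 2.3281.
a = μs = 0.65, b = (1−μ)s = 1.68.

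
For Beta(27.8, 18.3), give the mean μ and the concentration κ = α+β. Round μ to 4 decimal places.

μ = 0.6030, κ = 46.1

κ = α+β = 27.8+18.3 = 46.1; μ = α/κ = 27.8/46.1 = 0.6030.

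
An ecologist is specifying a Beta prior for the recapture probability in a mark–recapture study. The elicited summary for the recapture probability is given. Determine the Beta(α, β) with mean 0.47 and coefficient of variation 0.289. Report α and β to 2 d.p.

Var = (CV·μ)² = (0.289×0.47)² = 0.018450.
α+β = μ(1−μ)/Var − 1 = 0.2491/0.018450 − 1 = 12.5015.
Thus α = 0.47·12.5015 = 5.88 and β = 0.53·12.5015 = 6.63.

α = 5.88, β = 6.63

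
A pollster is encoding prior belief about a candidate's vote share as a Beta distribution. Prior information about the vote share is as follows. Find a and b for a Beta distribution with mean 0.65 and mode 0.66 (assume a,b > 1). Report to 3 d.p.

Let s = a+b. Mean gives a = μs = 0.65s; mode gives (a−1)/(s−2) = 0.66.
Substituting: 0.65s − 1 = 0.66(s−2) = 0.66s − 1.32, so -0.01s = -0.32 and s = 32.0000.
Then a = 0.65×32.0000 = 20.800 and b = s−a = 11.200.

a = 20.800, b = 11.200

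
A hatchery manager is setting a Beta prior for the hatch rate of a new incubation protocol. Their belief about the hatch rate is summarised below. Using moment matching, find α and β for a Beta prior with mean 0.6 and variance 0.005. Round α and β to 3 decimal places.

Write ν = α+β; then α = μν and Var = μ(1−μ)/(ν+1).
ν = μ(1−μ)/Var − 1 = 0.24/0.005 − 1 = 47.0000.
α = 0.6·47.0000 = 28.200, β = 0.4·47.0000 = 18.800.

α = 28.200, β = 18.800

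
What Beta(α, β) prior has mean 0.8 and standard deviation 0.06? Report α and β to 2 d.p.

Variance = 0.06² = 0.0036. The moment-matching identity α+β = μ(1−μ)/Var − 1 gives
α+β = 0.16/0.0036 − 1 = 43.4444, so α = μ·43.4444 = 34.76 and β = (1−μ)·43.4444 = 8.69.

α = 34.76, β = 8.69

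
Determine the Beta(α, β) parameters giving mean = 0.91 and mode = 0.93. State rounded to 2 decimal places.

α = 39.13, β = 3.87

With s = α+β: μ = α/s and mode = (α−1)/(s−2). Eliminating α = μs,
μs − 1 = m(s−2) ⇒ s(μ−m) = 1−2m ⇒ s = -0.86/-0.02 = 43.0000.
So α = μs = 39.13, β = (1−μ)s = 3.87.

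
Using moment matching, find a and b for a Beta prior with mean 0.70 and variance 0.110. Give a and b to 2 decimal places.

a = 0.64, b = 0.27

By moment matching, a+b = μ(1−μ)/σ² − 1 = (0.70·0.30)/0.110 − 1 = 1.9091 − 1 = 0.9091.
Since a/(a+b) = μ, a = 0.70·0.9091 = 0.64 and b = 0.30·0.9091 = 0.27.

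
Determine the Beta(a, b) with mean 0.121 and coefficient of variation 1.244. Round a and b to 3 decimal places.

Var = (CV·μ)² = (1.244×0.121)² = 0.022657.
a+b = μ(1−μ)/Var − 1 = 0.106359/0.022657 − 1 = 3.6942.
Thus a = 0.121·3.6942 = 0.447 and b = 0.879·3.6942 = 3.247.

a = 0.447, b = 3.247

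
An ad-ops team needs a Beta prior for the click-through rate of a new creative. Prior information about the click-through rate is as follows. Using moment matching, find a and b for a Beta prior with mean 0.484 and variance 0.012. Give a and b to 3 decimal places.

Write ν = a+b; then a = μν and Var = μ(1−μ)/(ν+1).
ν = μ(1−μ)/Var − 1 = 0.249744/0.012 − 1 = 19.8120.
a = 0.484·19.8120 = 9.589, b = 0.516·19.8120 = 10.223.

a = 9.589, b = 10.223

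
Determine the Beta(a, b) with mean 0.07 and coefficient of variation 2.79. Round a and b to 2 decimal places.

σ = CV·μ = 2.79×0.07 = 0.19530, so σ² = 0.038142.
s+1 = μ(1−μ)/σ² = 0.0651/0.038142 = 1.7068, so s = a+b = 0.7068.
a = μs = 0.05, b = (1−μ)s = 0.66.

a = 0.05, b = 0.66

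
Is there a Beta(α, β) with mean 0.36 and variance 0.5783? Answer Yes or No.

No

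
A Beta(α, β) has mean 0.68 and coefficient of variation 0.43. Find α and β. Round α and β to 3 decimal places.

α = 1.051, β = 0.494

Var = (CV·μ)² = (0.43×0.68)² = 0.085498.
α+β = μ(1−μ)/Var − 1 = 0.2176/0.085498 − 1 = 1.5451.
Thus α = 0.68·1.5451 = 1.051 and β = 0.32·1.5451 = 0.494.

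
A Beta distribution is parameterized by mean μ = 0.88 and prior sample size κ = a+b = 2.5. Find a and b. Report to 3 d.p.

a = μκ = 0.88×2.5 = 2.200 and b = (1−μ)κ = 0.12×2.5 = 0.300.

a = 2.200, b = 0.300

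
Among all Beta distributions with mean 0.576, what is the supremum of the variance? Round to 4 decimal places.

0.2442

Var = μ(1−μ)/(α+β+1), which approaches μ(1−μ) as α+β → 0.
So the supremum is μ(1−μ) = 0.576×0.424 = 0.2442.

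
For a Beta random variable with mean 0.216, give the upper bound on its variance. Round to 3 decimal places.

0.169

Var = μ(1−μ)/(α+β+1), which approaches μ(1−μ) as α+β → 0.
So the supremum is μ(1−μ) = 0.216×0.784 = 0.169.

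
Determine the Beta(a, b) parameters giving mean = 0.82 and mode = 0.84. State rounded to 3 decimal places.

Let s = a+b. Mean gives a = μs = 0.82s; mode gives (a−1)/(s−2) = 0.84.
Substituting: 0.82s − 1 = 0.84(s−2) = 0.84s − 1.68, so -0.02s = -0.68 and s = 34.0000.
Then a = 0.82×34.0000 = 27.880 and b = s−a = 6.120.

a = 27.880, b = 6.120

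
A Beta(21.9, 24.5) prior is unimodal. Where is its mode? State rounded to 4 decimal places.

The density x^(α−1)(1−x)^(β−1) is maximised at (α−1)/(α+β−2) = 20.9/44.4 = 0.4707.

0.4707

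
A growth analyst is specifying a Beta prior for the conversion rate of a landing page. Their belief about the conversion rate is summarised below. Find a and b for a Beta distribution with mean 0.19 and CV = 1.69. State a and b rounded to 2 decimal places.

a = 0.09, b = 0.40

Var = (CV·μ)² = (1.69×0.19)² = 0.103105.
a+b = μ(1−μ)/Var − 1 = 0.1539/0.103105 − 1 = 0.4927.
Thus a = 0.19·0.4927 = 0.09 and b = 0.81·0.4927 = 0.40.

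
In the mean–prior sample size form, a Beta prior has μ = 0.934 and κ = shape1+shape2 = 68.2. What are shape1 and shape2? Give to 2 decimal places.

shape1 = 63.70, shape2 = 4.50

shape1 = μκ = 0.934×68.2 = 63.70 and shape2 = (1−μ)κ = 0.066×68.2 = 4.50.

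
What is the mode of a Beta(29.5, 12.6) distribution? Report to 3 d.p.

With α,β > 1, mode = (α−1)/(α+β−2) = 28.5/40.1 = 0.711.

0.711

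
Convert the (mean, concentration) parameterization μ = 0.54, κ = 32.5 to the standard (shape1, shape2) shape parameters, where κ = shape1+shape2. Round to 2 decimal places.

Split κ in proportion μ : (1−μ): shape1 = 0.54·32.5 = 17.55, shape2 = 32.5 − 17.55 = 14.95.

shape1 = 17.55, shape2 = 14.95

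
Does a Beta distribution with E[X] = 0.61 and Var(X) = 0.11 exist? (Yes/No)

Yes

For any Beta, Var(X) < E[X]·(1−E[X]).
Here μ(1−μ) = 0.61×0.39 = 0.2379, and 0.11 < 0.2379.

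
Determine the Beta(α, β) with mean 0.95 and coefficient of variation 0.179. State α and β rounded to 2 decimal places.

σ = CV·μ = 0.179×0.95 = 0.17005, so σ² = 0.028917.
s+1 = μ(1−μ)/σ² = 0.0475/0.028917 = 1.6426, so s = α+β = 0.6426.
α = μs = 0.61, β = (1−μ)s = 0.03.

α = 0.61, β = 0.03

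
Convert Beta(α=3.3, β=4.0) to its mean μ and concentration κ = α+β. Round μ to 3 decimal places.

κ = α+β = 3.3+4.0 = 7.3; μ = α/κ = 3.3/7.3 = 0.452.

μ = 0.452, κ = 7.3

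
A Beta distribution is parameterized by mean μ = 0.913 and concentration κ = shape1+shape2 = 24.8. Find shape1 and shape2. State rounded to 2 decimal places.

shape1 = μκ = 0.913×24.8 = 22.64 and shape2 = (1−μ)κ = 0.087×24.8 = 2.16.

shape1 = 22.64, shape2 = 2.16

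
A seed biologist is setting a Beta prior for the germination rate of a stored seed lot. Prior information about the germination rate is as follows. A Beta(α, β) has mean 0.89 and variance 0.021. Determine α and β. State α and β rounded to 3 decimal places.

α = 3.259, β = 0.403

By moment matching, α+β = μ(1−μ)/σ² − 1 = (0.89·0.11)/0.021 − 1 = 4.6619 − 1 = 3.6619.
Since α/(α+β) = μ, α = 0.89·3.6619 = 3.259 and β = 0.11·3.6619 = 0.403.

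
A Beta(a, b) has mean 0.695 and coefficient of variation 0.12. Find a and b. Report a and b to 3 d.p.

a = 20.486, b = 8.990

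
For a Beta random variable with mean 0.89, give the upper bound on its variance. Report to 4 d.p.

Var = μ(1−μ)/(α+β+1), which approaches μ(1−μ) as α+β → 0.
So the supremum is μ(1−μ) = 0.89×0.11 = 0.0979.

0.0979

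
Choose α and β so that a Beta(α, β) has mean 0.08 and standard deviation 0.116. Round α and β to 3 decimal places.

Variance = 0.116² = 0.013456. The moment-matching identity α+β = μ(1−μ)/Var − 1 gives
α+β = 0.0736/0.013456 − 1 = 4.4697, so α = μ·4.4697 = 0.358 and β = (1−μ)·4.4697 = 4.112.

α = 0.358, β = 4.112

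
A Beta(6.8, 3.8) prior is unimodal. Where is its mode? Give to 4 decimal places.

0.6744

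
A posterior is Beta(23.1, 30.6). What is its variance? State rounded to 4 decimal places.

0.0045

Var = αβ/[(α+β)²(α+β+1)] = (23.1×30.6)/(53.7²×54.7) = 706.86/157737.843 = 0.0045.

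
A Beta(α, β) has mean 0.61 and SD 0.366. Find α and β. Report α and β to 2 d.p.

α = 0.47, β = 0.30

Variance = 0.366² = 0.133956. The moment-matching identity α+β = μ(1−μ)/Var − 1 gives
α+β = 0.2379/0.133956 − 1 = 0.7760, so α = μ·0.7760 = 0.47 and β = (1−μ)·0.7760 = 0.30.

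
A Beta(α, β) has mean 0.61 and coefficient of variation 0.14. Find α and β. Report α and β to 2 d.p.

α = 19.29, β = 12.33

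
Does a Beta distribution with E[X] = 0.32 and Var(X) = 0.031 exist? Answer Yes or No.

Yes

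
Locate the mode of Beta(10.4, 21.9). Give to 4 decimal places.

With α,β > 1, mode = (α−1)/(α+β−2) = 9.4/30.3 = 0.3102.

0.3102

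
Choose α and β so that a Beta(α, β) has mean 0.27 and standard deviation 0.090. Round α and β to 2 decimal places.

α = 6.30, β = 17.03

Variance = 0.090² = 0.008100. The moment-matching identity α+β = μ(1−μ)/Var − 1 gives
α+β = 0.1971/0.008100 − 1 = 23.3333, so α = μ·23.3333 = 6.30 and β = (1−μ)·23.3333 = 17.03.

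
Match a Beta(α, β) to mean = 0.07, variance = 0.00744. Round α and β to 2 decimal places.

By moment matching, α+β = μ(1−μ)/σ² − 1 = (0.07·0.93)/0.00744 − 1 = 8.7500 − 1 = 7.7500.
Since α/(α+β) = μ, α = 0.07·7.7500 = 0.54 and β = 0.93·7.7500 = 7.21.

α = 0.54, β = 7.21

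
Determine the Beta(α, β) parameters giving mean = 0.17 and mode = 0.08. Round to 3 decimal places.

With s = α+β: μ = α/s and mode = (α−1)/(s−2). Eliminating α = μs,
μs − 1 = m(s−2) ⇒ s(μ−m) = 1−2m ⇒ s = 0.84/0.09 = 9.3333.
So α = μs = 1.587, β = (1−μ)s = 7.747.

α = 1.587, β = 7.747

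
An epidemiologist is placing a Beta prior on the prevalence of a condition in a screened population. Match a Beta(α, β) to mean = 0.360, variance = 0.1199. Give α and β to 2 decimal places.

α = 0.33, β = 0.59

Write ν = α+β; then α = μν and Var = μ(1−μ)/(ν+1).
ν = μ(1−μ)/Var − 1 = 0.230400/0.1199 − 1 = 0.9216.
α = 0.360·0.9216 = 0.33, β = 0.640·0.9216 = 0.59.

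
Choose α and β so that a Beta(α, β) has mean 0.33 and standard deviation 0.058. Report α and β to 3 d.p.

α = 21.359, β = 43.366

First σ² = 0.003364. Setting α = μn, β = (1−μ)n with n = α+β,
μ(1−μ)/(n+1) = 0.003364 ⇒ n+1 = 0.2211/0.003364 = 65.7253 ⇒ n = 64.7253.
Hence α = 0.33×64.7253 = 21.359, β = 0.67×64.7253 = 43.366.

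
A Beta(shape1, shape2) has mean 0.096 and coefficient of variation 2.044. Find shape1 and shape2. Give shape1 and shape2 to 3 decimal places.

shape1 = 0.120, shape2 = 1.134

Var = (CV·μ)² = (2.044×0.096)² = 0.038504.
shape1+shape2 = μ(1−μ)/Var − 1 = 0.086784/0.038504 − 1 = 1.2539.
Thus shape1 = 0.096·1.2539 = 0.120 and shape2 = 0.904·1.2539 = 1.134.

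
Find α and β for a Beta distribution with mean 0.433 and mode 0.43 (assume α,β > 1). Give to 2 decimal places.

α = 20.21, β = 26.46

Let s = α+β. Mean gives α = μs = 0.433s; mode gives (α−1)/(s−2) = 0.43.
Substituting: 0.433s − 1 = 0.43(s−2) = 0.43s − 0.86, so 0.003s = 0.14 and s = 46.6667.
Then α = 0.433×46.6667 = 20.21 and β = s−α = 26.46.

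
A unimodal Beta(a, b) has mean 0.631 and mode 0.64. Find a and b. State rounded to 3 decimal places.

With s = a+b: μ = a/s and mode = (a−1)/(s−2). Eliminating a = μs,
μs − 1 = m(s−2) ⇒ s(μ−m) = 1−2m ⇒ s = -0.28/-0.009 = 31.1111.
So a = μs = 19.631, b = (1−μ)s = 11.480.

a = 19.631, b = 11.480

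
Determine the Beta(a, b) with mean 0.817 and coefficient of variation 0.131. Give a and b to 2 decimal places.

σ = CV·μ = 0.131×0.817 = 0.10703, so σ² = 0.011455.
s+1 = μ(1−μ)/σ² = 0.149511/0.011455 = 13.0523, so s = a+b = 12.0523.
a = μs = 9.85, b = (1−μ)s = 2.21.

a = 9.85, b = 2.21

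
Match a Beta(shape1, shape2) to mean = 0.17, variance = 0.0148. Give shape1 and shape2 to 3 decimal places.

shape1 = 1.451, shape2 = 7.083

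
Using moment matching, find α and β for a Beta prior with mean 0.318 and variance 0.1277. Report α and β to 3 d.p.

α = 0.222, β = 0.476

Let s = α+β. The Beta variance is μ(1−μ)/(s+1).
So s+1 = μ(1−μ)/σ² = (0.318×0.682)/0.1277 = 0.216876/0.1277 = 1.6983, giving s = 0.6983.
Then α = μs = 0.318×0.6983 = 0.222 and β = (1−μ)s = 0.682×0.6983 = 0.476.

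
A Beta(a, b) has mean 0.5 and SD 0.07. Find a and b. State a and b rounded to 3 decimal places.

Variance = 0.07² = 0.0049. The moment-matching identity a+b = μ(1−μ)/Var − 1 gives
a+b = 0.25/0.0049 − 1 = 50.0204, so a = μ·50.0204 = 25.010 and b = (1−μ)·50.0204 = 25.010.

a = 25.010, b = 25.010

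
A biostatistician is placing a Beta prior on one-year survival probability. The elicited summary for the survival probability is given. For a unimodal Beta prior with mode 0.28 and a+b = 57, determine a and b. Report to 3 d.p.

a = 16.400, b = 40.600

Mode = (a−1)/(κ−2) with κ = a+b, so a−1 = 0.28·55 = 15.400.
a = 16.400; b = κ − a = 40.600.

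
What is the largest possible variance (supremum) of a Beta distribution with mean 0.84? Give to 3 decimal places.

0.134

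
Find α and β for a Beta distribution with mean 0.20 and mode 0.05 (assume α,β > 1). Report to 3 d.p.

α = 1.200, β = 4.800

Let s = α+β. Mean gives α = μs = 0.20s; mode gives (α−1)/(s−2) = 0.05.
Substituting: 0.20s − 1 = 0.05(s−2) = 0.05s − 0.10, so 0.15s = 0.90 and s = 6.0000.
Then α = 0.20×6.0000 = 1.200 and β = s−α = 4.800.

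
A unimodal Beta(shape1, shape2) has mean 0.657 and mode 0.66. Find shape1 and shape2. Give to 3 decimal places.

shape1 = 70.080, shape2 = 36.587

Let s = shape1+shape2. Mean gives shape1 = μs = 0.657s; mode gives (shape1−1)/(s−2) = 0.66.
Substituting: 0.657s − 1 = 0.66(s−2) = 0.66s − 1.32, so -0.003s = -0.32 and s = 106.6667.
Then shape1 = 0.657×106.6667 = 70.080 and shape2 = s−shape1 = 36.587.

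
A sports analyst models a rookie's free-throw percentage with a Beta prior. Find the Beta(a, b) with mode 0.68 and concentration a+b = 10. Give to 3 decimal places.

For a,b>1 the mode is (a−1)/(a+b−2), so a = mode·(κ−2)+1 = 0.68×8+1 = 6.440.
And b = (1−mode)·(κ−2)+1 = 0.32×8+1 = 3.560.

a = 6.440, b = 3.560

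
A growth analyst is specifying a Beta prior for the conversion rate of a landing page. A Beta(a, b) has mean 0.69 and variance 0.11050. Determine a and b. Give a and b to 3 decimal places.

a = 0.646, b = 0.290

Let s = a+b. The Beta variance is μ(1−μ)/(s+1).
So s+1 = μ(1−μ)/σ² = (0.69×0.31)/0.11050 = 0.2139/0.11050 = 1.9357, giving s = 0.9357.
Then a = μs = 0.69×0.9357 = 0.646 and b = (1−μ)s = 0.31×0.9357 = 0.290.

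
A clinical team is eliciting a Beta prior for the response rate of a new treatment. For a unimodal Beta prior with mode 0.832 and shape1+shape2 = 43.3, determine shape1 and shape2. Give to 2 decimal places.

shape1 = 35.36, shape2 = 7.94

Since the density peak of Beta(shape1,shape2) is at (shape1−1)/(shape1+shape2−2),
shape1 = 1 + 0.832(43.3−2) = 35.36 and shape2 = 43.3 − 35.36 = 7.94.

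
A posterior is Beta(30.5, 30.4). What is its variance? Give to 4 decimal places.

Var = αβ/[(α+β)²(α+β+1)] = (30.5×30.4)/(60.9²×61.9) = 927.20/229575.339 = 0.0040.

0.0040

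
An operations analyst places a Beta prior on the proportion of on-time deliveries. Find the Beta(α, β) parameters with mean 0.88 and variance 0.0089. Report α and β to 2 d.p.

α = 9.56, β = 1.30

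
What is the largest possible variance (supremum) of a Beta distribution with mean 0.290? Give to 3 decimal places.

For fixed mean μ the Beta variance is μ(1−μ)/(α+β+1), increasing as α+β decreases.
Its least upper bound (not attained) is μ(1−μ) = 0.290·0.710 = 0.206.

0.206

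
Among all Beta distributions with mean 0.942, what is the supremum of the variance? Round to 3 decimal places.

For fixed mean μ the Beta variance is μ(1−μ)/(α+β+1), increasing as α+β decreases.
Its least upper bound (not attained) is μ(1−μ) = 0.942·0.058 = 0.055.

0.055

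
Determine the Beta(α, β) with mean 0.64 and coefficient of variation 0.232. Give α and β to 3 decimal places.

σ = CV·μ = 0.232×0.64 = 0.14848, so σ² = 0.022046.
s+1 = μ(1−μ)/σ² = 0.2304/0.022046 = 10.4507, so s = α+β = 9.4507.
α = μs = 6.048, β = (1−μ)s = 3.402.

α = 6.048, β = 3.402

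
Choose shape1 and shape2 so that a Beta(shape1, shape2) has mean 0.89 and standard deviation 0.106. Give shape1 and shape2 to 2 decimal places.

shape1 = 6.86, shape2 = 0.85

σ² = 0.106² = 0.011236.
With s = shape1+shape2, Var = μ(1−μ)/(s+1), so s+1 = (0.89×0.11)/0.011236 = 8.7131 and s = 7.7131.
shape1 = μs = 6.86, shape2 = (1−μ)s = 0.85.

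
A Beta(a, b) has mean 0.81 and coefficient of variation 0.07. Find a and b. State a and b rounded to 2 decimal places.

a = 37.97, b = 8.91

Var = (CV·μ)² = (0.07×0.81)² = 0.003215.
a+b = μ(1−μ)/Var − 1 = 0.1539/0.003215 − 1 = 46.8710.
Thus a = 0.81·46.8710 = 37.97 and b = 0.19·46.8710 = 8.91.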